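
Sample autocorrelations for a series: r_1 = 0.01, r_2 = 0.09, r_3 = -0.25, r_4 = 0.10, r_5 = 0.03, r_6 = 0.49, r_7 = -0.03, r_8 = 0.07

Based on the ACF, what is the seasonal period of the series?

6

The largest autocorrelation is r_6 = 0.49; the remaining lags stay at or below 0.10.
The dominant spike at lag 6 indicates a seasonal period of 6.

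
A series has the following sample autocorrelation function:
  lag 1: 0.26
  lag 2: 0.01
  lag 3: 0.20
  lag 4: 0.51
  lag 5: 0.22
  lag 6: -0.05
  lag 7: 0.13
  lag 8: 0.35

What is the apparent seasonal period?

The largest autocorrelation is r_4 = 0.51, with a weaker echo at lag 8 (0.35); the remaining lags stay at or below 0.26. The elevated value at lag 1 (0.26), dropping to 0.01 at lag 2, reflects decaying short-term dependence rather than seasonality.
The dominant spike at lag 4 indicates a seasonal period of 4.

4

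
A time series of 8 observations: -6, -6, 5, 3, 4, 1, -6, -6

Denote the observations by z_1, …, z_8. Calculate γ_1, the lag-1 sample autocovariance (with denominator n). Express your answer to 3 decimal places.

Mean z̄ = (-6 − 6 + 5 + 3 + 4 + 1 − 6 − 6)/8 = -1.3750
Deviations: -4.6250, -4.6250, 6.3750, 4.3750, 5.3750, 2.3750, -4.6250, -4.6250
Σ_{t=1}^{7}(z_t−z̄)(z_{t+1}−z̄) = 66.4844
γ_1 = 66.4844 / 8 = 8.311

8.311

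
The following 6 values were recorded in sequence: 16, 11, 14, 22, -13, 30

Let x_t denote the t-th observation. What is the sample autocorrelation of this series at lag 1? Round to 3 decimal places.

-0.632

Mean x̄ = (16 + 11 + 14 + 22 − 13 + 30)/6 = 13.3333
Numerator Σ_{t=1}^{5}(x_t−x̄)(x_{t+1}−x̄) = -669.1111
Denominator Σ(x_t−x̄)² = 1059.3333
r_1 = -669.1111 / 1059.3333 = -0.632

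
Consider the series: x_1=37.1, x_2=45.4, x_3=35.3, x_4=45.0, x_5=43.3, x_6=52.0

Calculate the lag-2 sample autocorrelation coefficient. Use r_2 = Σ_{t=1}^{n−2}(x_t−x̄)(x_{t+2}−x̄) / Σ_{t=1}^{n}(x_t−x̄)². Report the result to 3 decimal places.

Mean x̄ = (37.1 + 45.4 + 35.3 + 45.0 + 43.3 + 52.0)/6 = 43.0167
Σ(x_t−x̄)(x_{t+2}−x̄) = (45.6569) + (4.7269) + (-2.1864) + (17.8169) = 66.0144
Denominator Σ(x_t−x̄)² = 184.9483
r_2 = 66.0144 / 184.9483 = 0.357

0.357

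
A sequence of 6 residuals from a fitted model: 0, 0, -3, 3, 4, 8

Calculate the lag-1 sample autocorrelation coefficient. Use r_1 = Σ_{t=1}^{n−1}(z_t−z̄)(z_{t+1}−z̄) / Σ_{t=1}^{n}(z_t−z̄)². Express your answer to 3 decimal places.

0.311

Mean z̄ = (0 + 0 − 3 + 3 + 4 + 8)/6 = 2.0000
Deviations from mean: -2.0000, -2.0000, -5.0000, 1.0000, 2.0000, 6.0000
Σ(z_t−z̄)(z_{t+1}−z̄) = (4.0000) + (10.0000) + (-5.0000) + (2.0000) + (12.0000) = 23.0000
Denominator Σ(z_t−z̄)² = 74.0000
r_1 = 23.0000 / 74.0000 = 0.311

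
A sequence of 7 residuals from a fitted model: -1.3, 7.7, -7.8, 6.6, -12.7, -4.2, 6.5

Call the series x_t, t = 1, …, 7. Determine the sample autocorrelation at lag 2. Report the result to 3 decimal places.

0.100

Mean x̄ = (-1.3 + 7.7 − 7.8 + 6.6 − 12.7 − 4.2 + 6.5)/7 = -0.7429
Σ(x_t−x̄)(x_{t+2}−x̄) = (3.9318) + (61.9947) + (84.3833) + (-25.3853) + (-86.6039) = 38.3206
Denominator Σ(x_t−x̄)² = 382.6971
r_2 = 38.3206 / 382.6971 = 0.100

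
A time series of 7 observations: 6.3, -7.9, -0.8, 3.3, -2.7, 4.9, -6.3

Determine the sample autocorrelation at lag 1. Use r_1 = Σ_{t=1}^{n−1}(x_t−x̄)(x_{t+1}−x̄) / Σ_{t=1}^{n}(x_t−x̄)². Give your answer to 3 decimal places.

-0.550

Mean x̄ = (6.3 − 7.9 − 0.8 + 3.3 − 2.7 + 4.9 − 6.3)/7 = -0.4571
Deviations from mean: 6.7571, -7.4429, -0.3429, 3.7571, -2.2429, 5.3571, -5.8429
Numerator Σ_{t=1}^{6}(x_t−x̄)(x_{t+1}−x̄) = -100.7718
Denominator Σ(x_t−x̄)² = 183.1571
r_1 = -100.7718 / 183.1571 = -0.550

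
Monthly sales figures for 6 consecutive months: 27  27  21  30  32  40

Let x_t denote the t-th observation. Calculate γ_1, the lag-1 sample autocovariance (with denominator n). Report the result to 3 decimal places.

Mean x̄ = (27 + 27 + 21 + 30 + 32 + 40)/6 = 29.5000
Σ_{t=1}^{5}(x_t−x̄)(x_{t+1}−x̄) = 50.7500
γ_1 = 50.7500 / 6 = 8.458

8.458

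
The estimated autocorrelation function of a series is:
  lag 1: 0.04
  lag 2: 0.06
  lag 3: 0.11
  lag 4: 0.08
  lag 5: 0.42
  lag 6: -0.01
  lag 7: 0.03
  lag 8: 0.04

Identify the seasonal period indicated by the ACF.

5

The largest autocorrelation is r_5 = 0.42; the remaining lags stay at or below 0.11.
The dominant spike at lag 5 indicates a seasonal period of 5.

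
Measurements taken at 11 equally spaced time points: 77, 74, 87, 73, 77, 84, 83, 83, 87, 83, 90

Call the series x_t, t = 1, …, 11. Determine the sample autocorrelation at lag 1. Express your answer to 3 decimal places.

Mean x̄ = (77 + 74 + 87 + 73 + 77 + 84 + 83 + 83 + 87 + 83 + 90)/11 = 81.6364
Numerator Σ_{t=1}^{10}(x_t−x̄)(x_{t+1}−x̄) = 8.3223
Denominator Σ(x_t−x̄)² = 314.5455
r_1 = 8.3223 / 314.5455 = 0.026

0.026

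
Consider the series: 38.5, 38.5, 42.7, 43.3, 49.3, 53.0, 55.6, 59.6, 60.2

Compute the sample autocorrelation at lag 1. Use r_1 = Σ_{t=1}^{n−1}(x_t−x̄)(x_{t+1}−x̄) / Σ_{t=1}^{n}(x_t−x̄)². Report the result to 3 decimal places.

Mean x̄ = (38.5 + 38.5 + 42.7 + 43.3 + 49.3 + 53.0 + 55.6 + 59.6 + 60.2)/9 = 48.9667
Numerator Σ_{t=1}^{8}(x_t−x̄)(x_{t+1}−x̄) = 426.8456
Denominator Σ(x_t−x̄)² = 590.1200
r_1 = 426.8456 / 590.1200 = 0.723

0.723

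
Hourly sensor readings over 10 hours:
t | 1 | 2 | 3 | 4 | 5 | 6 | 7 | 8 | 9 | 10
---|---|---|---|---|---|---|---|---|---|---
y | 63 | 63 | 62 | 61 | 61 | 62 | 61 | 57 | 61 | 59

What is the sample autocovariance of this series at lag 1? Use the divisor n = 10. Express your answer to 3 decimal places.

Mean ȳ = (63 + 63 + 62 + 61 + 61 + 62 + 61 + 57 + 61 + 59)/10 = 61.0000
Σ_{t=1}^{9}(y_t−ȳ)(y_{t+1}−ȳ) = 6.0000
γ_1 = 6.0000 / 10 = 0.600

0.600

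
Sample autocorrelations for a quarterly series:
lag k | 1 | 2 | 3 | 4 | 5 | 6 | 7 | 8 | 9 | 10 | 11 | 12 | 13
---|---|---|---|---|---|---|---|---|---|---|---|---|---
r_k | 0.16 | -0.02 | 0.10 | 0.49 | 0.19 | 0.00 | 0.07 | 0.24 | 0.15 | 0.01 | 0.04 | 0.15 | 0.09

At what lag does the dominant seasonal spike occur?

The largest autocorrelation is r_4 = 0.49, with a weaker echo at lag 8 (0.24); the remaining lags stay at or below 0.19.
The dominant spike at lag 4 indicates a seasonal period of 4.

4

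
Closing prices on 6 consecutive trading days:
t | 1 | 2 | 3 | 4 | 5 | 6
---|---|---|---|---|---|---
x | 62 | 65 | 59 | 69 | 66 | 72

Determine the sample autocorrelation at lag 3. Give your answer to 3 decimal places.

-0.500

Mean x̄ = (62 + 65 + 59 + 69 + 66 + 72)/6 = 65.5000
Deviations from mean: -3.5000, -0.5000, -6.5000, 3.5000, 0.5000, 6.5000
Numerator Σ_{t=1}^{3}(x_t−x̄)(x_{t+3}−x̄) = -54.7500
Denominator Σ(x_t−x̄)² = 109.5000
r_3 = -54.7500 / 109.5000 = -0.500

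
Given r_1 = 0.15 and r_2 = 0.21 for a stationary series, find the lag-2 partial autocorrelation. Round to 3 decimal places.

φ_{22} = (r_2 − r_1²) / (1 − r_1²)
r_1² = (0.15)² = 0.0225
Numerator = 0.21 − 0.0225 = 0.1875; denominator = 1 − 0.0225 = 0.9775
φ_{22} = 0.1875 / 0.9775 = 0.192

0.192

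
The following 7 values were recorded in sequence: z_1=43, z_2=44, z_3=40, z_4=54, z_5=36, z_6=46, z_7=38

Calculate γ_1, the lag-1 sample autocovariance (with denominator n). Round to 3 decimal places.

Mean z̄ = (43 + 44 + 40 + 54 + 36 + 46 + 38)/7 = 43.0000
Σ_{t=1}^{6}(z_t−z̄)(z_{t+1}−z̄) = -149.0000
γ_1 = -149.0000 / 7 = -21.286

-21.286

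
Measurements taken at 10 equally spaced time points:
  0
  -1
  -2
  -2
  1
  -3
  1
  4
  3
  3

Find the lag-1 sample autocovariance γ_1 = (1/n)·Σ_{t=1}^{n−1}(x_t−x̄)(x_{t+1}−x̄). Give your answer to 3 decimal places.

Mean x̄ = (0 − 1 − 2 − 2 + 1 − 3 + 1 + 4 + 3 + 3)/10 = 0.4000
Σ_{t=1}^{9}(x_t−x̄)(x_{t+1}−x̄) = 22.4400
γ_1 = 22.4400 / 10 = 2.244

2.244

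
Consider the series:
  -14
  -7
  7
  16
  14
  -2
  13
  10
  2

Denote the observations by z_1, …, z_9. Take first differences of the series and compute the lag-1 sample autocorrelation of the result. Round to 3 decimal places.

-0.072

First differences Δz: 7, 14, 9, -2, -16, 15, -3, -8
Mean of differences = 2.0000
Numerator Σ(Δz_t−Δz̄)(Δz_{t+1}−Δz̄) = -61.0000
Denominator Σ(Δz_t−Δz̄)² = 852.0000
r_1(Δz) = -61.0000 / 852.0000 = -0.072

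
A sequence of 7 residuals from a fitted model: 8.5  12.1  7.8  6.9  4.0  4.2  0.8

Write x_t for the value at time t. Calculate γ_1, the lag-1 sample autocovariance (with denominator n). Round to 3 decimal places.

Mean x̄ = (8.5 + 12.1 + 7.8 + 6.9 + 4.0 + 4.2 + 0.8)/7 = 6.3286
Deviations: 2.1714, 5.7714, 1.4714, 0.5714, -2.3286, -2.1286, -5.5286
Σ_{t=1}^{6}(x_t−x̄)(x_{t+1}−x̄) = 37.2592
γ_1 = 37.2592 / 7 = 5.323

5.323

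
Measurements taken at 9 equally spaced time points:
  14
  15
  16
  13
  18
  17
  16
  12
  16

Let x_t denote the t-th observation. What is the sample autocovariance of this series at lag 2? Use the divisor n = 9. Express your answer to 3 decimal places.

-0.579

Mean x̄ = (14 + 15 + 16 + 13 + 18 + 17 + 16 + 12 + 16)/9 = 15.2222
Σ_{t=1}^{7}(x_t−x̄)(x_{t+2}−x̄) = -5.2099
γ_2 = -5.2099 / 9 = -0.579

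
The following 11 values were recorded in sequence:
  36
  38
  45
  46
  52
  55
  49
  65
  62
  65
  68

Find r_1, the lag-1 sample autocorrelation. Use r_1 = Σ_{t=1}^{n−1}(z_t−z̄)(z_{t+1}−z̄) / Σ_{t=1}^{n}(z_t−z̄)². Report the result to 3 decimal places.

0.625

Mean z̄ = (36 + 38 + 45 + 46 + 52 + 55 + 49 + 65 + 62 + 65 + 68)/11 = 52.8182
Numerator Σ_{t=1}^{10}(z_t−z̄)(z_{t+1}−z̄) = 775.9669
Denominator Σ(z_t−z̄)² = 1241.6364
r_1 = 775.9669 / 1241.6364 = 0.625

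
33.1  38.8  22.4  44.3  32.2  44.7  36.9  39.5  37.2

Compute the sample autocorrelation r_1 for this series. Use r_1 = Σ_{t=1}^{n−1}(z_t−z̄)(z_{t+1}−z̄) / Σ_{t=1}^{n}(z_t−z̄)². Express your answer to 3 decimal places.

-0.572

Mean z̄ = (33.1 + 38.8 + 22.4 + 44.3 + 32.2 + 44.7 + 36.9 + 39.5 + 37.2)/9 = 36.5667
Numerator Σ_{t=1}^{8}(z_t−z̄)(z_{t+1}−z̄) = -212.6744
Denominator Σ(z_t−z̄)² = 371.8400
r_1 = -212.6744 / 371.8400 = -0.572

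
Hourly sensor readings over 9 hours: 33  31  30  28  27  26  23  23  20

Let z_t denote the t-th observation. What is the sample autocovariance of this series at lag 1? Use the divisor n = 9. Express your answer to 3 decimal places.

Mean z̄ = (33 + 31 + 30 + 28 + 27 + 26 + 23 + 23 + 20)/9 = 26.7778
Σ_{t=1}^{8}(z_t−z̄)(z_{t+1}−z̄) = 86.7284
γ_1 = 86.7284 / 9 = 9.636

9.636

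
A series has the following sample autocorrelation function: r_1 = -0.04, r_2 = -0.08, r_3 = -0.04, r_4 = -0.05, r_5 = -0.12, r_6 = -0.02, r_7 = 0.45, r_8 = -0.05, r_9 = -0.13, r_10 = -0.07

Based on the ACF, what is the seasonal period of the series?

The largest autocorrelation is r_7 = 0.45; the remaining lags stay at or below -0.02.
The dominant spike at lag 7 indicates a seasonal period of 7.

7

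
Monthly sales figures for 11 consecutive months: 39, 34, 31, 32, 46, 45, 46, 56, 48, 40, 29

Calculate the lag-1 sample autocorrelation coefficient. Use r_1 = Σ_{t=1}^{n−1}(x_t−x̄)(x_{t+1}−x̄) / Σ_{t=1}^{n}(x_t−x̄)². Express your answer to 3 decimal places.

0.499

Mean x̄ = (39 + 34 + 31 + 32 + 46 + 45 + 46 + 56 + 48 + 40 + 29)/11 = 40.5455
Numerator Σ_{t=1}^{10}(x_t−x̄)(x_{t+1}−x̄) = 357.8843
Denominator Σ(x_t−x̄)² = 716.7273
r_1 = 357.8843 / 716.7273 = 0.499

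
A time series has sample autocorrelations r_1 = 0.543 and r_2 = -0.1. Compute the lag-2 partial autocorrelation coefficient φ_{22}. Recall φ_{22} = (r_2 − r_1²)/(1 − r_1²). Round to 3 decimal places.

-0.560

φ_{22} = (r_2 − r_1²) / (1 − r_1²)
r_1² = (0.543)² = 0.294849
Numerator = -0.1 − 0.2948 = -0.3948; denominator = 1 − 0.2948 = 0.7052
φ_{22} = -0.3948 / 0.7052 = -0.560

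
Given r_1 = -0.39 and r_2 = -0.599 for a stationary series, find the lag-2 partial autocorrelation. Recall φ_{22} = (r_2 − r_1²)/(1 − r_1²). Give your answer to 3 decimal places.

-0.886

φ_{22} = (r_2 − r_1²) / (1 − r_1²)
r_1² = (-0.39)² = 0.1521
Numerator = -0.599 − 0.1521 = -0.7511; denominator = 1 − 0.1521 = 0.8479
φ_{22} = -0.7511 / 0.8479 = -0.886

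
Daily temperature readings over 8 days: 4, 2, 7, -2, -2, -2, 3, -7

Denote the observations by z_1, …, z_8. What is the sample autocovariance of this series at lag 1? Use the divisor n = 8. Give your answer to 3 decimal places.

-1.674

Mean z̄ = (4 + 2 + 7 − 2 − 2 − 2 + 3 − 7)/8 = 0.3750
Σ_{t=1}^{7}(z_t−z̄)(z_{t+1}−z̄) = -13.3906
γ_1 = -13.3906 / 8 = -1.674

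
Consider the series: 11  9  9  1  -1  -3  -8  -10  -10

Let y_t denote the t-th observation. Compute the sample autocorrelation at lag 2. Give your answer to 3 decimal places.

0.383

Mean ȳ = (11 + 9 + 9 + 1 − 1 − 3 − 8 − 10 − 10)/9 = -0.2222
Σ(y_t−ȳ)(y_{t+2}−ȳ) = (103.4938) + (11.2716) + (-7.1728) + (-3.3951) + (6.0494) + (27.1605) + (76.0494) = 213.4568
Denominator Σ(y_t−ȳ)² = 557.5556
r_2 = 213.4568 / 557.5556 = 0.383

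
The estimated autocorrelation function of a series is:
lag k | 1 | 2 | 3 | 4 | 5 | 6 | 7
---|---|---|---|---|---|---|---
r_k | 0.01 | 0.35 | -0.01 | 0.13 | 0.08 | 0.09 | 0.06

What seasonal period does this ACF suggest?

2

The largest autocorrelation is r_2 = 0.35; the remaining lags stay at or below 0.13.
The dominant spike at lag 2 indicates a seasonal period of 2.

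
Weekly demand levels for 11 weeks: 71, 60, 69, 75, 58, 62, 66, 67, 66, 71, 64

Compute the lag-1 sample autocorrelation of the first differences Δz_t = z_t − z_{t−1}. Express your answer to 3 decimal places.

-0.363

First differences Δz: -11, 9, 6, -17, 4, 4, 1, -1, 5, -7
Mean of differences = -0.7000
Numerator Σ(Δz_t−Δz̄)(Δz_{t+1}−Δz̄) = -228.7900
Denominator Σ(Δz_t−Δz̄)² = 630.1000
r_1(Δz) = -228.7900 / 630.1000 = -0.363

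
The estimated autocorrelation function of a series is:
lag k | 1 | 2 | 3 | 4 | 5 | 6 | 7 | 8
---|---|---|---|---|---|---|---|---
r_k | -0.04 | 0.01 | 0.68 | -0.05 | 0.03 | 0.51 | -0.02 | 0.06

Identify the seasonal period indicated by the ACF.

The largest autocorrelation is r_3 = 0.68, with a weaker echo at lag 6 (0.51); the remaining lags stay at or below 0.06.
The dominant spike at lag 3 indicates a seasonal period of 3.

3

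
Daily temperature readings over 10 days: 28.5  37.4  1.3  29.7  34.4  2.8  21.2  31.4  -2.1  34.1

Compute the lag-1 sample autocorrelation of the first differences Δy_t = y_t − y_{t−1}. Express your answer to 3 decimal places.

First differences Δy: 8.9, -36.1, 28.4, 4.7, -31.6, 18.4, 10.2, -33.5, 36.2
Mean of differences = 0.6222
Numerator Σ(Δy_t−Δȳ)(Δy_{t+1}−Δȳ) = -3285.5394
Denominator Σ(Δy_t−Δȳ)² = 6081.4356
r_1(Δy) = -3285.5394 / 6081.4356 = -0.540

-0.540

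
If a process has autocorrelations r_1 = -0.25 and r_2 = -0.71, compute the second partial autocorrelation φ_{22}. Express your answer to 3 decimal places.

φ_{22} = (r_2 − r_1²) / (1 − r_1²)
r_1² = (-0.25)² = 0.0625
Numerator = -0.71 − 0.0625 = -0.7725; denominator = 1 − 0.0625 = 0.9375
φ_{22} = -0.7725 / 0.9375 = -0.824

-0.824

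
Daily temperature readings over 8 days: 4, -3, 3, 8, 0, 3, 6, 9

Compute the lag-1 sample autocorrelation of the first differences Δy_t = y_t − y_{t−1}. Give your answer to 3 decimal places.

First differences Δy: -7, 6, 5, -8, 3, 3, 3
Mean of differences = 0.7143
Numerator Σ(Δy_t−Δȳ)(Δy_{t+1}−Δȳ) = -64.9388
Denominator Σ(Δy_t−Δȳ)² = 197.4286
r_1(Δy) = -64.9388 / 197.4286 = -0.329

-0.329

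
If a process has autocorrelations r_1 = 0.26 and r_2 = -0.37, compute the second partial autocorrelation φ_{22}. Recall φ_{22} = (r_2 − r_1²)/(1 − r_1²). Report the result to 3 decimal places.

-0.469

φ_{22} = (r_2 − r_1²) / (1 − r_1²)
r_1² = (0.26)² = 0.0676
Numerator = -0.37 − 0.0676 = -0.4376; denominator = 1 − 0.0676 = 0.9324
φ_{22} = -0.4376 / 0.9324 = -0.469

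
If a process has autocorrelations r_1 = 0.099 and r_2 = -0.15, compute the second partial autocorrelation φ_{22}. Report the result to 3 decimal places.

-0.161

φ_{22} = (r_2 − r_1²) / (1 − r_1²)
r_1² = (0.099)² = 0.009801
Numerator = -0.15 − 0.0098 = -0.1598; denominator = 1 − 0.0098 = 0.9902
φ_{22} = -0.1598 / 0.9902 = -0.161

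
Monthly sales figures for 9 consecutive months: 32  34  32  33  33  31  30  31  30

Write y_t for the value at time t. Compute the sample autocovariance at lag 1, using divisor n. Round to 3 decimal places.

0.661

Mean ȳ = (32 + 34 + 32 + 33 + 33 + 31 + 30 + 31 + 30)/9 = 31.7778
Σ_{t=1}^{8}(y_t−ȳ)(y_{t+1}−ȳ) = 5.9506
γ_1 = 5.9506 / 9 = 0.661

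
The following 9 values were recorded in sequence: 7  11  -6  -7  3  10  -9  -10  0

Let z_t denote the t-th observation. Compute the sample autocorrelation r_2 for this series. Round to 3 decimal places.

-0.615

Mean z̄ = (7 + 11 − 6 − 7 + 3 + 10 − 9 − 10 + 0)/9 = -0.1111
Σ(z_t−z̄)(z_{t+2}−z̄) = (-41.8765) + (-76.5432) + (-18.3210) + (-69.6543) + (-27.6543) + (-99.9877) + (-0.9877) = -335.0247
Denominator Σ(z_t−z̄)² = 544.8889
r_2 = -335.0247 / 544.8889 = -0.615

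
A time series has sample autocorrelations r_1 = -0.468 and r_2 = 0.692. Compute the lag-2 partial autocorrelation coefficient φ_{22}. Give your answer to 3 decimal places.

φ_{22} = (r_2 − r_1²) / (1 − r_1²)
r_1² = (-0.468)² = 0.219024
Numerator = 0.692 − 0.2190 = 0.4730; denominator = 1 − 0.2190 = 0.7810
φ_{22} = 0.4730 / 0.7810 = 0.606

0.606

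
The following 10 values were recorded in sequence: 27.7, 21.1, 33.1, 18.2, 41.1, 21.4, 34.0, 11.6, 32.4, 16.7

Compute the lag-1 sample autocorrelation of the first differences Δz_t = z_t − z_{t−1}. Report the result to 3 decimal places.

-0.892

First differences Δz: -6.6, 12.0, -14.9, 22.9, -19.7, 12.6, -22.4, 20.8, -15.7
Mean of differences = -1.2222
Numerator Σ(Δz_t−Δz̄)(Δz_{t+1}−Δz̄) = -2360.9627
Denominator Σ(Δz_t−Δz̄)² = 2648.2756
r_1(Δz) = -2360.9627 / 2648.2756 = -0.892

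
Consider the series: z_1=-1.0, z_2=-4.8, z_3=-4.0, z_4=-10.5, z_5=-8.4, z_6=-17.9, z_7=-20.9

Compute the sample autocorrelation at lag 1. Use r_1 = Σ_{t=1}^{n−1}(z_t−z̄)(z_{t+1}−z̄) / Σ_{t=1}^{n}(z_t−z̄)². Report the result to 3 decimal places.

0.446

Mean z̄ = (-1.0 − 4.8 − 4.0 − 10.5 − 8.4 − 17.9 − 20.9)/7 = -9.6429
Deviations from mean: 8.6429, 4.8429, 5.6429, -0.8571, 1.2429, -8.2571, -11.2571
Σ(z_t−z̄)(z_{t+1}−z̄) = (41.8561) + (27.3276) + (-4.8367) + (-1.0653) + (-10.2624) + (92.9518) = 145.9710
Denominator Σ(z_t−z̄)² = 327.1771
r_1 = 145.9710 / 327.1771 = 0.446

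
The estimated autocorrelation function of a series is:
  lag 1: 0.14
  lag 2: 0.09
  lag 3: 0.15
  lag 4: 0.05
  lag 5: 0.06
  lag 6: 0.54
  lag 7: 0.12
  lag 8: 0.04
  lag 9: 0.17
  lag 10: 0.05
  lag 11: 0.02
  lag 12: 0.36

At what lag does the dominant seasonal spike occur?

6

The largest autocorrelation is r_6 = 0.54, with a weaker echo at lag 12 (0.36); the remaining lags stay at or below 0.17.
The dominant spike at lag 6 indicates a seasonal period of 6.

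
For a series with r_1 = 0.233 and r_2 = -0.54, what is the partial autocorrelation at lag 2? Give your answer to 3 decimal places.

φ_{22} = (r_2 − r_1²) / (1 − r_1²)
r_1² = (0.233)² = 0.054289
Numerator = -0.54 − 0.0543 = -0.5943; denominator = 1 − 0.0543 = 0.9457
φ_{22} = -0.5943 / 0.9457 = -0.628

-0.628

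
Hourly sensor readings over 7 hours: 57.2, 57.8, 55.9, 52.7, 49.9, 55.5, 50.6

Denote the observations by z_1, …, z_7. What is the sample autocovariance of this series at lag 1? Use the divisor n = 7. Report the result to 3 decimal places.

1.504

Mean z̄ = (57.2 + 57.8 + 55.9 + 52.7 + 49.9 + 55.5 + 50.6)/7 = 54.2286
Deviations: 2.9714, 3.5714, 1.6714, -1.5286, -4.3286, 1.2714, -3.6286
Σ_{t=1}^{6}(z_t−z̄)(z_{t+1}−z̄) = 10.5263
γ_1 = 10.5263 / 7 = 1.504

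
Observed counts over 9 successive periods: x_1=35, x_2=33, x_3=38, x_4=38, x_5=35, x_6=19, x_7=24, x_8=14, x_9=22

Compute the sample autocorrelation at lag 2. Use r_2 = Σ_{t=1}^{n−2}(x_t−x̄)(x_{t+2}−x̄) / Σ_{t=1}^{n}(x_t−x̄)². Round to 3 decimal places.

0.327

Mean x̄ = (35 + 33 + 38 + 38 + 35 + 19 + 24 + 14 + 22)/9 = 28.6667
Numerator Σ_{t=1}^{7}(x_t−x̄)(x_{t+2}−x̄) = 211.7778
Denominator Σ(x_t−x̄)² = 648.0000
r_2 = 211.7778 / 648.0000 = 0.327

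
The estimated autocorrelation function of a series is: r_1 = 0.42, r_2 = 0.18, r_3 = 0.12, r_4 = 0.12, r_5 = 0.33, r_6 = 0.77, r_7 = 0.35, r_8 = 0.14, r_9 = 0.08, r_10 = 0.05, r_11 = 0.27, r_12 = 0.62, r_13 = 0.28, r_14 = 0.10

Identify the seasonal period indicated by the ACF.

The largest autocorrelation is r_6 = 0.77, with a weaker echo at lag 12 (0.62); the remaining lags stay at or below 0.42. The elevated value at lag 1 (0.42), dropping to 0.18 at lag 2, reflects decaying short-term dependence rather than seasonality.
The dominant spike at lag 6 indicates a seasonal period of 6.

6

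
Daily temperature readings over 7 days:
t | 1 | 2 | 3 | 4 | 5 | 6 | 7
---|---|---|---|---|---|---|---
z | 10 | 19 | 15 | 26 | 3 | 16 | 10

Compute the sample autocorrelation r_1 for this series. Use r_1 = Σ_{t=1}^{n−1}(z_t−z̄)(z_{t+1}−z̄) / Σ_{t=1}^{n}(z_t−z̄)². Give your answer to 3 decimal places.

-0.509

Mean z̄ = (10 + 19 + 15 + 26 + 3 + 16 + 10)/7 = 14.1429
Deviations from mean: -4.1429, 4.8571, 0.8571, 11.8571, -11.1429, 1.8571, -4.1429
Σ(z_t−z̄)(z_{t+1}−z̄) = (-20.1224) + (4.1633) + (10.1633) + (-132.1224) + (-20.6939) + (-7.6939) = -166.3061
Denominator Σ(z_t−z̄)² = 326.8571
r_1 = -166.3061 / 326.8571 = -0.509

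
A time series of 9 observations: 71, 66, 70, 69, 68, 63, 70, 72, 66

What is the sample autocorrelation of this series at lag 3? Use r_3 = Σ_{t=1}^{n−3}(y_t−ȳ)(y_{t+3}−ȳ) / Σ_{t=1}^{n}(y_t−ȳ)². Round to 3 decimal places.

Mean ȳ = (71 + 66 + 70 + 69 + 68 + 63 + 70 + 72 + 66)/9 = 68.3333
Numerator Σ_{t=1}^{6}(y_t−ȳ)(y_{t+3}−ȳ) = 6.0000
Denominator Σ(y_t−ȳ)² = 66.0000
r_3 = 6.0000 / 66.0000 = 0.091

0.091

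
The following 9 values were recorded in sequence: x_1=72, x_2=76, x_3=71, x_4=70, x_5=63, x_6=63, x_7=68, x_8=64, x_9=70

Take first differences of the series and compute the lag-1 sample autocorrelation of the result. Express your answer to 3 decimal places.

-0.329

First differences Δx: 4, -5, -1, -7, 0, 5, -4, 6
Mean of differences = -0.2500
Numerator Σ(Δx_t−Δx̄)(Δx_{t+1}−Δx̄) = -55.0625
Denominator Σ(Δx_t−Δx̄)² = 167.5000
r_1(Δx) = -55.0625 / 167.5000 = -0.329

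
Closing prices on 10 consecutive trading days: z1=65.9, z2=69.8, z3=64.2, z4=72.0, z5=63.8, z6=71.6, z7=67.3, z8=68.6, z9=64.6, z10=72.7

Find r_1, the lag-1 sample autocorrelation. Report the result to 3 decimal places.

Mean z̄ = (65.9 + 69.8 + 64.2 + 72.0 + 63.8 + 71.6 + 67.3 + 68.6 + 64.6 + 72.7)/10 = 68.0500
Numerator Σ_{t=1}^{9}(z_t−z̄)(z_{t+1}−z̄) = -78.5975
Denominator Σ(z_t−z̄)² = 103.1650
r_1 = -78.5975 / 103.1650 = -0.762

-0.762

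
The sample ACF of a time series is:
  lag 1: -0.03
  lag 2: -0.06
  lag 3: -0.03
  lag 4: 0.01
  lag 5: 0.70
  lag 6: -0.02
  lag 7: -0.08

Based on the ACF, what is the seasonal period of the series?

5

The largest autocorrelation is r_5 = 0.70; the remaining lags stay at or below 0.01.
The dominant spike at lag 5 indicates a seasonal period of 5.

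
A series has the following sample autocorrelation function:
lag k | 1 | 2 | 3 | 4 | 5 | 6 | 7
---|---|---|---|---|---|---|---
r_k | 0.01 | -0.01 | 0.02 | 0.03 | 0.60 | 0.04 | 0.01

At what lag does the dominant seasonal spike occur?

The largest autocorrelation is r_5 = 0.60; the remaining lags stay at or below 0.04.
The dominant spike at lag 5 indicates a seasonal period of 5.

5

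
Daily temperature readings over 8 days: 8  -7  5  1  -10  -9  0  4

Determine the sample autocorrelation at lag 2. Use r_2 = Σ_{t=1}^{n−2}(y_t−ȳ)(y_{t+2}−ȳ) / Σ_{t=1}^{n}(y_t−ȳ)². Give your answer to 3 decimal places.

-0.235

Mean ȳ = (8 − 7 + 5 + 1 − 10 − 9 + 0 + 4)/8 = -1.0000
Deviations from mean: 9.0000, -6.0000, 6.0000, 2.0000, -9.0000, -8.0000, 1.0000, 5.0000
Numerator Σ_{t=1}^{6}(y_t−ȳ)(y_{t+2}−ȳ) = -77.0000
Denominator Σ(y_t−ȳ)² = 328.0000
r_2 = -77.0000 / 328.0000 = -0.235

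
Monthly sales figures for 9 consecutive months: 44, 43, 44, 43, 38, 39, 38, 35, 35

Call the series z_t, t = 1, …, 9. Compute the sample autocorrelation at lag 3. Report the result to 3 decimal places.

0.101

Mean z̄ = (44 + 43 + 44 + 43 + 38 + 39 + 38 + 35 + 35)/9 = 39.8889
Σ(z_t−z̄)(z_{t+3}−z̄) = (12.7901) + (-5.8765) + (-3.6543) + (-5.8765) + (9.2346) + (4.3457) = 10.9630
Denominator Σ(z_t−z̄)² = 108.8889
r_3 = 10.9630 / 108.8889 = 0.101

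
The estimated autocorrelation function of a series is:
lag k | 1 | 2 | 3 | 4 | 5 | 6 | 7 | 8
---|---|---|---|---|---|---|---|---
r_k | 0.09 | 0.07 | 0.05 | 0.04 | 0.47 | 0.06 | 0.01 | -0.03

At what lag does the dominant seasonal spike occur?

5

The largest autocorrelation is r_5 = 0.47; the remaining lags stay at or below 0.09.
The dominant spike at lag 5 indicates a seasonal period of 5.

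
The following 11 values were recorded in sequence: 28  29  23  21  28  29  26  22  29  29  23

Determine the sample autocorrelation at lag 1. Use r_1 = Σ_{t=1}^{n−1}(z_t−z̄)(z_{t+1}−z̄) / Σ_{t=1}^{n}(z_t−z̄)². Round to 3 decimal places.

-0.041

Mean z̄ = (28 + 29 + 23 + 21 + 28 + 29 + 26 + 22 + 29 + 29 + 23)/11 = 26.0909
Numerator Σ_{t=1}^{10}(z_t−z̄)(z_{t+1}−z̄) = -4.1901
Denominator Σ(z_t−z̄)² = 102.9091
r_1 = -4.1901 / 102.9091 = -0.041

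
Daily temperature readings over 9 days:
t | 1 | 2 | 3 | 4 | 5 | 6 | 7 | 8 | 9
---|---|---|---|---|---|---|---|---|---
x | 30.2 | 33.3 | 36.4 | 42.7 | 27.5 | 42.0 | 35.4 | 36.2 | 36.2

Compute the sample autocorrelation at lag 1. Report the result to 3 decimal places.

Mean x̄ = (30.2 + 33.3 + 36.4 + 42.7 + 27.5 + 42.0 + 35.4 + 36.2 + 36.2)/9 = 35.5444
Numerator Σ_{t=1}^{8}(x_t−x̄)(x_{t+1}−x̄) = -93.8942
Denominator Σ(x_t−x̄)² = 192.8022
r_1 = -93.8942 / 192.8022 = -0.487

-0.487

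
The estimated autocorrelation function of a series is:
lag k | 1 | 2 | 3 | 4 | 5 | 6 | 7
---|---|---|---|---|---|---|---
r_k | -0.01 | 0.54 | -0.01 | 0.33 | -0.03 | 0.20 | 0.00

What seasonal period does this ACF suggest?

2

The largest autocorrelation is r_2 = 0.54, with weaker echoes at lags 4 (0.33) and 6 (0.20); the remaining lags stay at or below 0.00.
The dominant spike at lag 2 indicates a seasonal period of 2.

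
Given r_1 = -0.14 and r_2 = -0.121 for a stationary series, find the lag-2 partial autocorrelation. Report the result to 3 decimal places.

-0.143

φ_{22} = (r_2 − r_1²) / (1 − r_1²)
r_1² = (-0.14)² = 0.0196
Numerator = -0.121 − 0.0196 = -0.1406; denominator = 1 − 0.0196 = 0.9804
φ_{22} = -0.1406 / 0.9804 = -0.143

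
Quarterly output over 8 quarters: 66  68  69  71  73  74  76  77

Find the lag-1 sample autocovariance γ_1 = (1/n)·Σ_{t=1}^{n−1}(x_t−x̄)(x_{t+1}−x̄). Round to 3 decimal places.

Mean x̄ = (66 + 68 + 69 + 71 + 73 + 74 + 76 + 77)/8 = 71.7500
Σ_{t=1}^{7}(x_t−x̄)(x_{t+1}−x̄) = 67.6875
γ_1 = 67.6875 / 8 = 8.461

8.461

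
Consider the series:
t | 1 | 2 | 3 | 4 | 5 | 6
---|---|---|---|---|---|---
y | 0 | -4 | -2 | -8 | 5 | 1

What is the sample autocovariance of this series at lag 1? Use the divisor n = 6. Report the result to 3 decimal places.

-4.130

Mean ȳ = (0 − 4 − 2 − 8 + 5 + 1)/6 = -1.3333
Deviations: 1.3333, -2.6667, -0.6667, -6.6667, 6.3333, 2.3333
Σ_{t=1}^{5}(y_t−ȳ)(y_{t+1}−ȳ) = -24.7778
γ_1 = -24.7778 / 6 = -4.130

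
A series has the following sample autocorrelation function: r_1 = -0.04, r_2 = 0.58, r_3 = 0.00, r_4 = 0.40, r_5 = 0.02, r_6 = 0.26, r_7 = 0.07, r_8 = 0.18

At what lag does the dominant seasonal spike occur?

The largest autocorrelation is r_2 = 0.58, with weaker echoes at lags 4 (0.40), 6 (0.26) and 8 (0.18); the remaining lags stay at or below 0.07.
The dominant spike at lag 2 indicates a seasonal period of 2.

2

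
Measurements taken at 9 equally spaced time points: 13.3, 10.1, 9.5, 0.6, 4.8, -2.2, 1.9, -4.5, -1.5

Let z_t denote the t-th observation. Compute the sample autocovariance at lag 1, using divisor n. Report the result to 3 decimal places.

Mean z̄ = (13.3 + 10.1 + 9.5 + 0.6 + 4.8 − 2.2 + 1.9 − 4.5 − 1.5)/9 = 3.5556
Σ_{t=1}^{8}(z_t−z̄)(z_{t+1}−z̄) = 137.8558
γ_1 = 137.8558 / 9 = 15.317

15.317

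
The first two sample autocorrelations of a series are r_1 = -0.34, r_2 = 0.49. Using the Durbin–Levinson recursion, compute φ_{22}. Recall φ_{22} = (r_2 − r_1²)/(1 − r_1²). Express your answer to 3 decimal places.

0.423

φ_{22} = (r_2 − r_1²) / (1 − r_1²)
r_1² = (-0.34)² = 0.1156
Numerator = 0.49 − 0.1156 = 0.3744; denominator = 1 − 0.1156 = 0.8844
φ_{22} = 0.3744 / 0.8844 = 0.423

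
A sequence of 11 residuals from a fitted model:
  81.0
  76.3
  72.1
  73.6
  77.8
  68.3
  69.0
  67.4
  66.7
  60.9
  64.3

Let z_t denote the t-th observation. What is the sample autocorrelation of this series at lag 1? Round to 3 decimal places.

0.534

Mean z̄ = (81.0 + 76.3 + 72.1 + 73.6 + 77.8 + 68.3 + 69.0 + 67.4 + 66.7 + 60.9 + 64.3)/11 = 70.6727
Numerator Σ_{t=1}^{10}(z_t−z̄)(z_{t+1}−z̄) = 197.8247
Denominator Σ(z_t−z̄)² = 370.7618
r_1 = 197.8247 / 370.7618 = 0.534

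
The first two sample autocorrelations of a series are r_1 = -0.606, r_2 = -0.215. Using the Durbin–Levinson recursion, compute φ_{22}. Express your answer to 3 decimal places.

-0.920

φ_{22} = (r_2 − r_1²) / (1 − r_1²)
r_1² = (-0.606)² = 0.367236
Numerator = -0.215 − 0.3672 = -0.5822; denominator = 1 − 0.3672 = 0.6328
φ_{22} = -0.5822 / 0.6328 = -0.920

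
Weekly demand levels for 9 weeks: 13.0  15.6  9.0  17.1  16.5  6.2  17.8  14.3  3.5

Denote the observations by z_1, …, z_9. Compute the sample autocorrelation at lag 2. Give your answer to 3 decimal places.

-0.324

Mean z̄ = (13.0 + 15.6 + 9.0 + 17.1 + 16.5 + 6.2 + 17.8 + 14.3 + 3.5)/9 = 12.5556
Numerator Σ_{t=1}^{7}(z_t−z̄)(z_{t+2}−z̄) = -68.5440
Denominator Σ(z_t−z̄)² = 211.2622
r_2 = -68.5440 / 211.2622 = -0.324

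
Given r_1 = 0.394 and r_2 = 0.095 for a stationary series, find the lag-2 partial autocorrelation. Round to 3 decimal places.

-0.071

φ_{22} = (r_2 − r_1²) / (1 − r_1²)
r_1² = (0.394)² = 0.155236
Numerator = 0.095 − 0.1552 = -0.0602; denominator = 1 − 0.1552 = 0.8448
φ_{22} = -0.0602 / 0.8448 = -0.071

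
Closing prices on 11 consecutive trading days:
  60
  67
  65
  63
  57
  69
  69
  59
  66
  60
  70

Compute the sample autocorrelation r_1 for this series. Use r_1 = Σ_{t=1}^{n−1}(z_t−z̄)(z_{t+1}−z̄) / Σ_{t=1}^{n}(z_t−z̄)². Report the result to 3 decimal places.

-0.386

Mean z̄ = (60 + 67 + 65 + 63 + 57 + 69 + 69 + 59 + 66 + 60 + 70)/11 = 64.0909
Numerator Σ_{t=1}^{10}(z_t−z̄)(z_{t+1}−z̄) = -79.9174
Denominator Σ(z_t−z̄)² = 206.9091
r_1 = -79.9174 / 206.9091 = -0.386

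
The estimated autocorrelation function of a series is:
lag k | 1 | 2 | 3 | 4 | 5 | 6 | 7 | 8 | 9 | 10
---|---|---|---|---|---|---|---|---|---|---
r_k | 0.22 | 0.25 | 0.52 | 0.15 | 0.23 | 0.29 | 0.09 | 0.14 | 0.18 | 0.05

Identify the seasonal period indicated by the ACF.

3

The largest autocorrelation is r_3 = 0.52, with a weaker echo at lag 6 (0.29); the remaining lags stay at or below 0.25.
The dominant spike at lag 3 indicates a seasonal period of 3.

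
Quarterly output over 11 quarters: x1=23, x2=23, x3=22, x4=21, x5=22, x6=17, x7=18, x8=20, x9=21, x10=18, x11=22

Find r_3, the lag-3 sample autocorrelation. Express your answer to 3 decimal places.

Mean x̄ = (23 + 23 + 22 + 21 + 22 + 17 + 18 + 20 + 21 + 18 + 22)/11 = 20.6364
Numerator Σ_{t=1}^{8}(x_t−x̄)(x_{t+3}−x̄) = 2.0579
Denominator Σ(x_t−x̄)² = 44.5455
r_3 = 2.0579 / 44.5455 = 0.046

0.046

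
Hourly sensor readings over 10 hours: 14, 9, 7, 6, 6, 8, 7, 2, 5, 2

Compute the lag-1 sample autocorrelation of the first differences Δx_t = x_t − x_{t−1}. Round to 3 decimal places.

-0.260

First differences Δx: -5, -2, -1, 0, 2, -1, -5, 3, -3
Mean of differences = -1.3333
Numerator Σ(Δx_t−Δx̄)(Δx_{t+1}−Δx̄) = -16.1111
Denominator Σ(Δx_t−Δx̄)² = 62.0000
r_1(Δx) = -16.1111 / 62.0000 = -0.260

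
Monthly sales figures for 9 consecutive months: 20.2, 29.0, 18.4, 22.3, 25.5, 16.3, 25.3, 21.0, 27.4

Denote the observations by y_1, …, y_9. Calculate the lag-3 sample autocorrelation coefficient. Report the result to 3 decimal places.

0.074

Mean ȳ = (20.2 + 29.0 + 18.4 + 22.3 + 25.5 + 16.3 + 25.3 + 21.0 + 27.4)/9 = 22.8222
Σ(y_t−ȳ)(y_{t+3}−ȳ) = (1.3694) + (16.5427) + (28.8427) + (-1.2940) + (-4.8795) + (-29.8573) = 10.7241
Denominator Σ(y_t−ȳ)² = 144.9956
r_3 = 10.7241 / 144.9956 = 0.074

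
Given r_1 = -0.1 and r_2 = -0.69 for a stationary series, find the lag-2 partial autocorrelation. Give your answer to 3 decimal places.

φ_{22} = (r_2 − r_1²) / (1 − r_1²)
r_1² = (-0.1)² = 0.01
Numerator = -0.69 − 0.0100 = -0.7000; denominator = 1 − 0.0100 = 0.9900
φ_{22} = -0.7000 / 0.9900 = -0.707

-0.707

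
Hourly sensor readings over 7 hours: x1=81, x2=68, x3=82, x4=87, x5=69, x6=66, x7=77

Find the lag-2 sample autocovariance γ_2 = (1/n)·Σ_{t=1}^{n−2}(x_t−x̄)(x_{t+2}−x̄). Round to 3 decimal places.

-30.615

Mean x̄ = (81 + 68 + 82 + 87 + 69 + 66 + 77)/7 = 75.7143
Deviations: 5.2857, -7.7143, 6.2857, 11.2857, -6.7143, -9.7143, 1.2857
Σ_{t=1}^{5}(x_t−x̄)(x_{t+2}−x̄) = -214.3061
γ_2 = -214.3061 / 7 = -30.615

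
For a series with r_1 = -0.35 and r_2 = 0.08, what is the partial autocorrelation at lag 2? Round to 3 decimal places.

-0.048

φ_{22} = (r_2 − r_1²) / (1 − r_1²)
r_1² = (-0.35)² = 0.1225
Numerator = 0.08 − 0.1225 = -0.0425; denominator = 1 − 0.1225 = 0.8775
φ_{22} = -0.0425 / 0.8775 = -0.048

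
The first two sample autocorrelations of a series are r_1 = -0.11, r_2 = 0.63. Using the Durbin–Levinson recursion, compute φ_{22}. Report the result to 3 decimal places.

0.625

φ_{22} = (r_2 − r_1²) / (1 − r_1²)
r_1² = (-0.11)² = 0.0121
Numerator = 0.63 − 0.0121 = 0.6179; denominator = 1 − 0.0121 = 0.9879
φ_{22} = 0.6179 / 0.9879 = 0.625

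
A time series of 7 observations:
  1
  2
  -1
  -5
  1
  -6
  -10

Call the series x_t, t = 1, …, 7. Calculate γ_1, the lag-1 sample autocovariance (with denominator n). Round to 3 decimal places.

3.464

Mean x̄ = (1 + 2 − 1 − 5 + 1 − 6 − 10)/7 = -2.5714
Σ_{t=1}^{6}(x_t−x̄)(x_{t+1}−x̄) = 24.2449
γ_1 = 24.2449 / 7 = 3.464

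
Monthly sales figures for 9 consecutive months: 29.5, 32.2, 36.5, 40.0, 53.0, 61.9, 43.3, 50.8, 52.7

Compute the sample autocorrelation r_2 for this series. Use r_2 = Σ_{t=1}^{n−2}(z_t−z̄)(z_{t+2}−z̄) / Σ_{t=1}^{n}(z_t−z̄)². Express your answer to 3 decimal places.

Mean z̄ = (29.5 + 32.2 + 36.5 + 40.0 + 53.0 + 61.9 + 43.3 + 50.8 + 52.7)/9 = 44.4333
Numerator Σ_{t=1}^{7}(z_t−z̄)(z_{t+2}−z̄) = 119.4344
Denominator Σ(z_t−z̄)² = 943.8800
r_2 = 119.4344 / 943.8800 = 0.127

0.127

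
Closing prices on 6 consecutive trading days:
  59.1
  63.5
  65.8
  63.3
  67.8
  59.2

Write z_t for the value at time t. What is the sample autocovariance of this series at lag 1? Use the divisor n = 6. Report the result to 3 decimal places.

-2.917

Mean z̄ = (59.1 + 63.5 + 65.8 + 63.3 + 67.8 + 59.2)/6 = 63.1167
Σ_{t=1}^{5}(z_t−z̄)(z_{t+1}−z̄) = -17.5036
γ_1 = -17.5036 / 6 = -2.917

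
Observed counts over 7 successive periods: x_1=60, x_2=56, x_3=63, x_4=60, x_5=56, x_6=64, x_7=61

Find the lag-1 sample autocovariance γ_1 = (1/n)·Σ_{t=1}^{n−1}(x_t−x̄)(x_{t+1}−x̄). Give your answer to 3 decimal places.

-3.429

Mean x̄ = (60 + 56 + 63 + 60 + 56 + 64 + 61)/7 = 60.0000
Σ_{t=1}^{6}(x_t−x̄)(x_{t+1}−x̄) = -24.0000
γ_1 = -24.0000 / 7 = -3.429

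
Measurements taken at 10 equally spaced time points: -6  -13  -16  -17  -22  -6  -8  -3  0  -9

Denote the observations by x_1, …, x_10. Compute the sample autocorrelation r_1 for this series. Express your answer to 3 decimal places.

Mean x̄ = (-6 − 13 − 16 − 17 − 22 − 6 − 8 − 3 + 0 − 9)/10 = -10.0000
Numerator Σ_{t=1}^{9}(x_t−x̄)(x_{t+1}−x̄) = 186.0000
Denominator Σ(x_t−x̄)² = 424.0000
r_1 = 186.0000 / 424.0000 = 0.439

0.439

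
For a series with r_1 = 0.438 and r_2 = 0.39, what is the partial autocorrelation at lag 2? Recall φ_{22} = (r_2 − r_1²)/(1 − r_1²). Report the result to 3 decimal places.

0.245

φ_{22} = (r_2 − r_1²) / (1 − r_1²)
r_1² = (0.438)² = 0.191844
Numerator = 0.39 − 0.1918 = 0.1982; denominator = 1 − 0.1918 = 0.8082
φ_{22} = 0.1982 / 0.8082 = 0.245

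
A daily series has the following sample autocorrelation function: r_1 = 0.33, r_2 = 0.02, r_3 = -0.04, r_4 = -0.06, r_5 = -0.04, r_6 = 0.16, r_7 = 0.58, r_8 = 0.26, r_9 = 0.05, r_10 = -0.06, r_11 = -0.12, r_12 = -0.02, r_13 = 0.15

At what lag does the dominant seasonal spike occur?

The largest autocorrelation is r_7 = 0.58; the remaining lags stay at or below 0.33. The elevated value at lag 1 (0.33), dropping to 0.02 at lag 2, reflects decaying short-term dependence rather than seasonality.
The dominant spike at lag 7 indicates a seasonal period of 7.

7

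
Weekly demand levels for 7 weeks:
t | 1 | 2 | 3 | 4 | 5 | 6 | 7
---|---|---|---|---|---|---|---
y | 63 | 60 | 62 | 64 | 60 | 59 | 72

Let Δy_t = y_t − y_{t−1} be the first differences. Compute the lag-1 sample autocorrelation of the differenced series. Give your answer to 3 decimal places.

-0.104

First differences Δy: -3, 2, 2, -4, -1, 13
Mean of differences = 1.5000
Numerator Σ(Δy_t−Δȳ)(Δy_{t+1}−Δȳ) = -19.7500
Denominator Σ(Δy_t−Δȳ)² = 189.5000
r_1(Δy) = -19.7500 / 189.5000 = -0.104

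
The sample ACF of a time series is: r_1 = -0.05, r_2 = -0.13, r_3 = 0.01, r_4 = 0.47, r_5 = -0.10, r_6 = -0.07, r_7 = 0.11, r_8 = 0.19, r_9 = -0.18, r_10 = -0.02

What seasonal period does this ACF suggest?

The largest autocorrelation is r_4 = 0.47, with a weaker echo at lag 8 (0.19); the remaining lags stay at or below 0.11.
The dominant spike at lag 4 indicates a seasonal period of 4.

4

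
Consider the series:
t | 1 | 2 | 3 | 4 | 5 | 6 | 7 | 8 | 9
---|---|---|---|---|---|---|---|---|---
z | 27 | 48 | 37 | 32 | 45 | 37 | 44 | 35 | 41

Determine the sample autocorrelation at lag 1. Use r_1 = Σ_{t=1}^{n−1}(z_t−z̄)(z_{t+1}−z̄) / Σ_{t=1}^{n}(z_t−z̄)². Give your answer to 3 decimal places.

-0.559

Mean z̄ = (27 + 48 + 37 + 32 + 45 + 37 + 44 + 35 + 41)/9 = 38.4444
Numerator Σ_{t=1}^{8}(z_t−z̄)(z_{t+1}−z̄) = -201.5309
Denominator Σ(z_t−z̄)² = 360.2222
r_1 = -201.5309 / 360.2222 = -0.559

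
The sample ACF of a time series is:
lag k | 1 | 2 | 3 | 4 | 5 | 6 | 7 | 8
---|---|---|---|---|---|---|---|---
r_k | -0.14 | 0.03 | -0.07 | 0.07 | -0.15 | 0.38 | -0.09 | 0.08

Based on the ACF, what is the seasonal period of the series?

The largest autocorrelation is r_6 = 0.38; the remaining lags stay at or below 0.08.
The dominant spike at lag 6 indicates a seasonal period of 6.

6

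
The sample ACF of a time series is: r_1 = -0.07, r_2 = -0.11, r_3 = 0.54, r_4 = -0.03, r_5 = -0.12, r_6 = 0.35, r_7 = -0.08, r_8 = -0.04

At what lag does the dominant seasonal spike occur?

3

The largest autocorrelation is r_3 = 0.54, with a weaker echo at lag 6 (0.35); the remaining lags stay at or below -0.03.
The dominant spike at lag 3 indicates a seasonal period of 3.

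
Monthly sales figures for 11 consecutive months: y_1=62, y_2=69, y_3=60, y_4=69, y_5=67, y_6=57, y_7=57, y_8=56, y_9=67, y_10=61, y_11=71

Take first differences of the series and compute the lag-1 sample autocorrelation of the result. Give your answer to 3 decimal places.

-0.483

First differences Δy: 7, -9, 9, -2, -10, 0, -1, 11, -6, 10
Mean of differences = 0.9000
Numerator Σ(Δy_t−Δȳ)(Δy_{t+1}−Δȳ) = -272.6100
Denominator Σ(Δy_t−Δȳ)² = 564.9000
r_1(Δy) = -272.6100 / 564.9000 = -0.483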